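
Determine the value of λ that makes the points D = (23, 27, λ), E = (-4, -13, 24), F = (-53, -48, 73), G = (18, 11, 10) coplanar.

The points are coplanar iff DE · (DF × DG) = 0.
Expanding, this is linear in λ: (406)λ + (-6902) = 0.
So λ = 17.

17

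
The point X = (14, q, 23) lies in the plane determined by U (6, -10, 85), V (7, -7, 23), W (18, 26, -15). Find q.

14

A normal to the plane is n = UV × UW = (1932, -644, 0).
X lies in the plane iff n · UX = 0.
This gives (-644)q + (9016) = 0, so q = 14.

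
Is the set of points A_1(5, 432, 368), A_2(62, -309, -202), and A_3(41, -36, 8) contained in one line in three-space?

A_1A_2 = (57, -741, -570), A_1A_3 = (36, -468, -360).
A_1A_2 × A_1A_3 = (0, 0, 0).
The cross product vanishes, so the three points are collinear.

Yes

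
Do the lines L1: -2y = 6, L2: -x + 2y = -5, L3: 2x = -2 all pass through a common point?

Intersecting L1 and L2: solving the 2×2 system gives (x, y) = (-1, -3).
Substitute into L3: (2)(-1) + (0)(-3) = -2.
This equals -2, so (-1, -3) lies on all three lines and they are concurrent.

Yes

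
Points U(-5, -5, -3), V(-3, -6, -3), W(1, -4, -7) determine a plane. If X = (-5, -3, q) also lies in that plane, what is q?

The plane through U, V, W has equation 4x + 8y + 8z = -84.
Substituting X: (8)q + (-44) = -84, so q = -5.

-5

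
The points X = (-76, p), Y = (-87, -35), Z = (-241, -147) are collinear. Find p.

-27

The three points are collinear iff det[XY; XZ] = 0.
This determinant is linear in p: (-154)p + (-4158) = 0, so p = -27.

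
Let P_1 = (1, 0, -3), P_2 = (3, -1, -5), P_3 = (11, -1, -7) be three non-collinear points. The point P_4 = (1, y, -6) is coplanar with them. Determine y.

The plane through P_1, P_2, P_3 has equation 2x − 12y + 8z = -22.
Substituting P_4: (-12)y + (-46) = -22, so y = -2.

-2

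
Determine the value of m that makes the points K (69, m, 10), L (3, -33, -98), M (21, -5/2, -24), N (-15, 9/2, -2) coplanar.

27/2

The points are coplanar iff KL · (KM × KN) = 0.
Expanding, this is linear in m: (3060)m + (-41310) = 0.
So m = 27/2.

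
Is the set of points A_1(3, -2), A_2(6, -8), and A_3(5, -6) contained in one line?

A_1A_2 = (3, -6), A_1A_3 = (2, -4).
det[A_1A_2; A_1A_3] = (3)(-4) − (-6)(2) = 0.
The determinant is zero, so the points are collinear.

Yes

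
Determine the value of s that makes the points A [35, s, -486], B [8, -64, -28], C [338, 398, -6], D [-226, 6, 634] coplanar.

Coplanarity ⇔ det[AB; AC; AD] = 0.
Expanding, this is linear in s: (223608)s + (66187968) = 0.
So s = -296.

-296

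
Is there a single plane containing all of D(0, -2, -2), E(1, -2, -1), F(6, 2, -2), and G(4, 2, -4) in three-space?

With D as base: DE = (1, 0, 1), DF = (6, 4, 0), DG = (4, 4, -2).
DF × DG = (-8, 12, 8).
DE · (DF × DG) = 0.
The scalar triple product vanishes, so the four points are coplanar.

Yes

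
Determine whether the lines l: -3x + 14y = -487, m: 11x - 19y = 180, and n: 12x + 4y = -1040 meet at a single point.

Intersecting l and m: solving the 2×2 system gives (x, y) = (-6733/97, -4817/97).
Substitute into n: (12)(-6733/97) + (4)(-4817/97) = -100064/97.
But n requires -1040 ≠ -100064/97, so the three lines have no common point.

No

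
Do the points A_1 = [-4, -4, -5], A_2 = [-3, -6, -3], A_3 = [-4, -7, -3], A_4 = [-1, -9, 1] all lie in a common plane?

No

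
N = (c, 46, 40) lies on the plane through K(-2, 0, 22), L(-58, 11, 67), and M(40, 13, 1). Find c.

The plane through K, L, M has equation −816x + 714y − 1190z = -24548.
Substituting N: (-816)c + (-14756) = -24548, so c = 12.

12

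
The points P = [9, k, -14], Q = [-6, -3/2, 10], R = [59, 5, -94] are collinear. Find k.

Direction QR = (65, 13/2, -104). From the x-coordinate of P, the parameter along the line is τ = (9 − (-6))/65 = 3/13.
Then k = (-3/2) + 3/13·(13/2) = 0.

0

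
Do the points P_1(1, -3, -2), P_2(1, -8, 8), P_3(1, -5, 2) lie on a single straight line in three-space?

P_1P_2 = (0, -5, 10), P_1P_3 = (0, -2, 4).
P_1P_2 × P_1P_3 = (0, 0, 0).
The cross product vanishes, so the three points are collinear.

Yes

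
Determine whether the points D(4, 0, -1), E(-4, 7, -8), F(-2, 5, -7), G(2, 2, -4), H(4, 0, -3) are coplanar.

The plane through D, E, F has normal n = DE × DF = (-7, -6, 2) and equation n·P = -30.
Checking the remaining points: n·G = -34, n·H = -34.
Since n·G = -34 ≠ -30, G is off the plane and the points are not all coplanar.

No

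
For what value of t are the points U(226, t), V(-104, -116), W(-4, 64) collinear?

478

The three points are collinear iff det[UV; UW] = 0.
This determinant is linear in t: (100)t + (-47800) = 0, so t = 478.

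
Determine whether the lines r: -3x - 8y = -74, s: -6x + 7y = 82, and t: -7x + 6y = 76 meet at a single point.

The three lines meet at one point iff the augmented coefficient matrix [aᵢ bᵢ cᵢ] has rank < 3, i.e. its determinant vanishes.
Here the determinant is -138.
Nonzero, so no common point exists.

No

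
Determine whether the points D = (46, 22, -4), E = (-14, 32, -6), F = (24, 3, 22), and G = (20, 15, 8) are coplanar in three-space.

The four points are coplanar iff the 3×3 determinant with rows DE, DF, DG is zero.
Rows: (-60, 10, -2), (-22, -19, 26), (-26, -7, 12).
Expanding along the first row: (-60)(-46) − (10)(412) + (-2)(-340) = -680.
Nonzero ⇒ not coplanar.

No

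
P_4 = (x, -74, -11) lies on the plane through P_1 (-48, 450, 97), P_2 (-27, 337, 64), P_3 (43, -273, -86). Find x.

The plane through P_1, P_2, P_3 has equation −3180x + 840y − 4900z = 55340.
Substituting P_4: (-3180)x + (-8260) = 55340, so x = -20.

-20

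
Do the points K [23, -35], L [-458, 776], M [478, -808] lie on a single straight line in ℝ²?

KL = (-481, 811), KM = (455, -773).
det[KL; KM] = (-481)(-773) − (811)(455) = 2808.
The determinant is nonzero, so they are not collinear.

No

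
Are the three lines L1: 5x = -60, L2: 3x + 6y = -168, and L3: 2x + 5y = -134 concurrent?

The three lines meet at one point iff the augmented coefficient matrix [aᵢ bᵢ cᵢ] has rank < 3, i.e. its determinant vanishes.
Here the determinant is 0.
It vanishes, so the lines are concurrent at (-12, -22).

Yes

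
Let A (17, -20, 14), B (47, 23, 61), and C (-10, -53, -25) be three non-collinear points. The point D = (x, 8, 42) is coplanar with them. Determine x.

The plane through A, B, C has equation −126x − 99y + 171z = 2232.
Substituting D: (-126)x + (6390) = 2232, so x = 33.

33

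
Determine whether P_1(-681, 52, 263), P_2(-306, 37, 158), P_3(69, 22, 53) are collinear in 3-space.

Yes

P_1P_2 = (375, -15, -105), P_1P_3 = (750, -30, -210).
P_1P_2 × P_1P_3 = (0, 0, 0).
The cross product vanishes, so the three points are collinear.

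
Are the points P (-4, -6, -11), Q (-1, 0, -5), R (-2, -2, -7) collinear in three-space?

Yes

PQ = (3, 6, 6), PR = (2, 4, 4).
Each component of PR is 2/3 times the corresponding component of PQ, so PR = 2/3·PQ and the points are collinear.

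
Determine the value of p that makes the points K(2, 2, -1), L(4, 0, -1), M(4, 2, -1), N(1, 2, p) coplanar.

-1

Normal to plane KLM: n = (0, 0, 4); plane equation n·P = -4.
Requiring n·N = -4: (4)p + (0) = -4.
So p = -1.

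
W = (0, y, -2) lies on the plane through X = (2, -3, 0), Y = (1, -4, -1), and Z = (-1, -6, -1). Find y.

-5

A normal to the plane is n = XY × XZ = (-2, 2, 0).
W lies in the plane iff n · XW = 0.
This gives (2)y + (10) = 0, so y = -5.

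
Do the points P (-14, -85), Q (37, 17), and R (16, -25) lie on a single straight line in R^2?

PQ = (51, 102), PR = (30, 60).
det[PQ; PR] = (51)(60) − (102)(30) = 0.
The determinant is zero, so the points are collinear.

Yes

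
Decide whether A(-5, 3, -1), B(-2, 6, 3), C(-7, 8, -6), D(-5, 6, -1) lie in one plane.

No

The four points are coplanar iff the 3×3 determinant with rows AB, AC, AD is zero.
Rows: (3, 3, 4), (-2, 5, -5), (0, 3, 0).
Expanding along the first row: (3)(15) − (3)(0) + (4)(-6) = 21.
Nonzero ⇒ not coplanar.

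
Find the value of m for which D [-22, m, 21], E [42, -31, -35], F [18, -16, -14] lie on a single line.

9

Direction EF = (-24, 15, 21). From the x-coordinate of D, the parameter along the line is τ = (-22 − 42)/(-24) = 8/3.
Then m = (-31) + 8/3·(15) = 9.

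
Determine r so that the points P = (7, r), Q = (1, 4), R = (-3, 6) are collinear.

1

The three points are collinear iff det[PQ; PR] = 0.
This determinant is linear in r: (-4)r + (4) = 0, so r = 1.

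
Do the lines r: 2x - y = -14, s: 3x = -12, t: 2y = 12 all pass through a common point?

Intersecting r and s: solving the 2×2 system gives (x, y) = (-4, 6).
Substitute into t: (0)(-4) + (2)(6) = 12.
This equals 12, so (-4, 6) lies on all three lines and they are concurrent.

Yes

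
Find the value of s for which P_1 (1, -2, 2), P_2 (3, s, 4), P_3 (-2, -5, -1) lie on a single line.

Collinearity requires P_1P_2 × P_1P_3 = 0; each component is linear in s.
The x-component gives (-3)s + (0) = 0, so s = 0.
The remaining components then also vanish.

0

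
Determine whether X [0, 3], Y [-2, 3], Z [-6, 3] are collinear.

XY = (-2, 0), XZ = (-6, 0).
det[XY; XZ] = (-2)(0) − (0)(-6) = 0.
The determinant is zero, so the points are collinear.

Yes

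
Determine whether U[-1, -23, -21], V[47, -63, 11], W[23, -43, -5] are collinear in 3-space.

UV = (48, -40, 32), UW = (24, -20, 16).
UV × UW = (0, 0, 0).
The cross product vanishes, so the three points are collinear.

Yes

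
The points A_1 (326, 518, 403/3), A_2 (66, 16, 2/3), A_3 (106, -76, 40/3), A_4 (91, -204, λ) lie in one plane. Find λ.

1

Normal to plane A_1A_2A_3: n = (-18656, -6160/3, 44000); plane equation n·P = -1234816.
Requiring n·A_4 = -1234816: (44000)λ + (-1278816) = -1234816.
So λ = 1.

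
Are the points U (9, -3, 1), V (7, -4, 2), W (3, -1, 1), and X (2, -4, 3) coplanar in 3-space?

The four points are coplanar iff the 3×3 determinant with rows UV, UW, UX is zero.
Rows: (-2, -1, 1), (-6, 2, 0), (-7, -1, 2).
Expanding along the first row: (-2)(4) − (-1)(-12) + (1)(20) = 0.
Zero determinant ⇒ coplanar.

Yes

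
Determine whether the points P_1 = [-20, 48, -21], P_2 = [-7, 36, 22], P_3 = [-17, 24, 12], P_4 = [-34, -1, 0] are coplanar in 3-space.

With P_1 as base: P_1P_2 = (13, -12, 43), P_1P_3 = (3, -24, 33), P_1P_4 = (-14, -49, 21).
P_1P_3 × P_1P_4 = (1113, -525, -483).
P_1P_2 · (P_1P_3 × P_1P_4) = 0.
The scalar triple product vanishes, so the four points are coplanar.

Yes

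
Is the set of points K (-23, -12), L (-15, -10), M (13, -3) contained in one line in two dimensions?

Yes

KL = (8, 2), KM = (36, 9).
det[KL; KM] = (8)(9) − (2)(36) = 0.
The determinant is zero, so the points are collinear.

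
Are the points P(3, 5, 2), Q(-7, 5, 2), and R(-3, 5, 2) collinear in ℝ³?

PQ = (-10, 0, 0), PR = (-6, 0, 0).
Each component of PR is 3/5 times the corresponding component of PQ, so PR = 3/5·PQ and the points are collinear.

Yes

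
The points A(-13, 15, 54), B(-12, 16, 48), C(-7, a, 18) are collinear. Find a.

21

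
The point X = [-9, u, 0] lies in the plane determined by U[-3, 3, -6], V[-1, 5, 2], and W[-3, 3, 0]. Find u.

-3

The plane through U, V, W has equation 12x − 12y = -72.
Substituting X: (-12)u + (-108) = -72, so u = -3.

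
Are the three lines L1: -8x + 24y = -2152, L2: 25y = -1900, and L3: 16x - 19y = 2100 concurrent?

Lines aᵢx + bᵢy = cᵢ with pairwise distinct directions are concurrent exactly when det[aᵢ bᵢ cᵢ] = 0.
Here the determinant is 0.
It vanishes, so the lines are concurrent at (41, -76).

Yes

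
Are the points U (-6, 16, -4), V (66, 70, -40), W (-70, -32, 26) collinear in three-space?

No

UV = (72, 54, -36), UW = (-64, -48, 30).
Comparing components 2 and 3: (54)(30) − (-36)(-48) = -108 ≠ 0, so UV and UW are not parallel and the points are not collinear.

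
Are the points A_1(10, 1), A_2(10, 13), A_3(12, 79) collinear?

A_1A_2 = (0, 12), A_1A_3 = (2, 78).
det[A_1A_2; A_1A_3] = (0)(78) − (12)(2) = -24.
The determinant is nonzero, so they are not collinear.

No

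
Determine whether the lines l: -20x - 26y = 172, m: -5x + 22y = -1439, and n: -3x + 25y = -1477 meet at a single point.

Intersecting l and m: solving the 2×2 system gives (x, y) = (59, -52).
Substitute into n: (-3)(59) + (25)(-52) = -1477.
This equals -1477, so (59, -52) lies on all three lines and they are concurrent.

Yes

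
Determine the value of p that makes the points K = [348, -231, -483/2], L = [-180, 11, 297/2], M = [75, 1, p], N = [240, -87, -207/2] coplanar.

Coplanarity ⇔ det[KL; KM; KN] = 0.
Expanding, this is linear in p: (49896)p + (-1297296) = 0.
So p = 26.

26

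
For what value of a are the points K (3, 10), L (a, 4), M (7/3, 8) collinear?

The three points are collinear iff det[KL; KM] = 0.
This determinant is linear in a: (-2)a + (2) = 0, so a = 1.

1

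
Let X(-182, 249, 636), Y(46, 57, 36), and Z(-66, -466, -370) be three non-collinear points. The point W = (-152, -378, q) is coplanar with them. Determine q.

A normal to the plane is n = XY × XZ = (-235848, 159768, -140748).
W lies in the plane iff n · XW = 0.
This gives (-140748)q + (-17734248) = 0, so q = -126.

-126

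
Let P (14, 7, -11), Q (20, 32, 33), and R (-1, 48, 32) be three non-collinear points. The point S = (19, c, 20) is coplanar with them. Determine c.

24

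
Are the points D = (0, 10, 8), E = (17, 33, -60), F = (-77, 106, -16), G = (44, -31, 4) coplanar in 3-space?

No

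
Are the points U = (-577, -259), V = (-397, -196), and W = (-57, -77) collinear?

UV = (180, 63), UW = (520, 182).
det[UV; UW] = (180)(182) − (63)(520) = 0.
The determinant is zero, so the points are collinear.

Yes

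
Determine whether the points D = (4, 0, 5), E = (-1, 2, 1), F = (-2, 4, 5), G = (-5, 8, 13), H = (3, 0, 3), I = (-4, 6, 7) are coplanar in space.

No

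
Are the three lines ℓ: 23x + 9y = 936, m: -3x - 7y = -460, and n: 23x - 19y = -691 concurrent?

No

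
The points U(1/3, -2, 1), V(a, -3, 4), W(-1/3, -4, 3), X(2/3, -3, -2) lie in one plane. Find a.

Normal to plane UWX: n = (8, -4/3, 4/3); plane equation n·P = 20/3.
Requiring n·V = 20/3: (8)a + (28/3) = 20/3.
So a = -1/3.

-1/3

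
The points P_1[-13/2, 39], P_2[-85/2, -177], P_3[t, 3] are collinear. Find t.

The three points are collinear iff det[P_1P_2; P_1P_3] = 0.
This determinant is linear in t: (216)t + (2700) = 0, so t = -25/2.

-25/2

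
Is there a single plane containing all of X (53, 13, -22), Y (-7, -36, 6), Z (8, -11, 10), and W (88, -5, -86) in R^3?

No

The four points are coplanar iff the 3×3 determinant with rows XY, XZ, XW is zero.
Rows: (-60, -49, 28), (-45, -24, 32), (35, -18, -64).
Expanding along the first row: (-60)(2112) − (-49)(1760) + (28)(1650) = 5720.
Nonzero ⇒ not coplanar.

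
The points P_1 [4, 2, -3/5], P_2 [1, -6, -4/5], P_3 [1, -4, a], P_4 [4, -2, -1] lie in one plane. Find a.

Coplanarity ⇔ det[P_1P_2; P_1P_3; P_1P_4] = 0.
Expanding, this is linear in a: (-12)a + (-36/5) = 0.
So a = -3/5.

-3/5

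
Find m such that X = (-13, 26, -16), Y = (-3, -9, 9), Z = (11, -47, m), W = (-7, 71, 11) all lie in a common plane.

46

Normal to plane XYW: n = (-2070, -120, 660); plane equation n·P = 13230.
Requiring n·Z = 13230: (660)m + (-17130) = 13230.
So m = 46.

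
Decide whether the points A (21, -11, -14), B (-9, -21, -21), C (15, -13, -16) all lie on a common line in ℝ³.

No

AB = (-30, -10, -7), AC = (-6, -2, -2).
AB × AC = (6, -18, 0).
The cross product is nonzero, so the points do not lie on one line.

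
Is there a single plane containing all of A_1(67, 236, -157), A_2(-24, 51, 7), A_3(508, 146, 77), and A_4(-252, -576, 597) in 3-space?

The four points are coplanar iff the 3×3 determinant with rows A_1A_2, A_1A_3, A_1A_4 is zero.
Rows: (-91, -185, 164), (441, -90, 234), (-319, -812, 754).
Expanding along the first row: (-91)(122148) − (-185)(407160) + (164)(-386802) = 773604.
Nonzero ⇒ not coplanar.

No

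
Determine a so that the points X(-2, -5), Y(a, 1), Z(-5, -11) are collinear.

The three points are collinear iff det[XY; XZ] = 0.
This determinant is linear in a: (-6)a + (6) = 0, so a = 1.

1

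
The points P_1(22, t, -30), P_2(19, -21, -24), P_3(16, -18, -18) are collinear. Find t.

-24

Direction P_2P_3 = (-3, 3, 6). From the x-coordinate of P_1, the parameter along the line is τ = (22 − 19)/(-3) = -1.
Then t = (-21) + (-1)·(3) = -24.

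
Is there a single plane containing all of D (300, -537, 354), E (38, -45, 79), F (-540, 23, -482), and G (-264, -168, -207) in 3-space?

A normal to the plane through D, E, F is n = DE × DF = (-257312, 11968, 266560).
The plane has equation n·P = 10741824. For G: n·G = 10741824.
Equal, so G lies in the plane and all four are coplanar.

Yes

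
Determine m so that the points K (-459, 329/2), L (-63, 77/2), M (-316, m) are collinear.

The three points are collinear iff det[KL; KM] = 0.
This determinant is linear in m: (396)m + (-47124) = 0, so m = 119.

119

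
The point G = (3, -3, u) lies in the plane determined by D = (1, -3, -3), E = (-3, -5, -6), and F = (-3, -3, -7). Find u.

-1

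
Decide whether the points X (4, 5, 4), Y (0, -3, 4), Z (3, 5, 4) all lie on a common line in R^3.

XY = (-4, -8, 0), XZ = (-1, 0, 0).
XY × XZ = (0, 0, -8).
The cross product is nonzero, so the points do not lie on one line.

No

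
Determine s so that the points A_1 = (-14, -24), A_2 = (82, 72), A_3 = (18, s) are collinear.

8

The three points are collinear iff det[A_1A_2; A_1A_3] = 0.
This determinant is linear in s: (96)s + (-768) = 0, so s = 8.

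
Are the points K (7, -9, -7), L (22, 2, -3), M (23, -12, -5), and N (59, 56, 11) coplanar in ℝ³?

Yes

With K as base: KL = (15, 11, 4), KM = (16, -3, 2), KN = (52, 65, 18).
KM × KN = (-184, -184, 1196).
KL · (KM × KN) = 0.
The scalar triple product vanishes, so the four points are coplanar.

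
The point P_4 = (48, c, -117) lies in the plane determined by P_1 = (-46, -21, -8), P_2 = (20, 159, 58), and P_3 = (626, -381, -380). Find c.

-191

Coplanarity requires P_1P_2 · (P_1P_3 × P_1P_4) = 0.
P_1P_2 = (66, 180, 66), P_1P_3 = (672, -360, -372); the triple product is linear in c with coefficient 68904 and constant term 13160664.
Setting it to zero: c = -191.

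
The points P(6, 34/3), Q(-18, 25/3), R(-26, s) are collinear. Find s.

22/3

The three points are collinear iff det[PQ; PR] = 0.
This determinant is linear in s: (-24)s + (176) = 0, so s = 22/3.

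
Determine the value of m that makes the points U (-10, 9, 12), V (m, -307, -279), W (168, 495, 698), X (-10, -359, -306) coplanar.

-22

Normal to plane UWX: n = (97900, 56604, -65504); plane equation n·P = -1255612.
Requiring n·V = -1255612: (97900)m + (898188) = -1255612.
So m = -22.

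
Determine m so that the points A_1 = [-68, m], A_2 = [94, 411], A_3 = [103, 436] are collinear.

-39

The three points are collinear iff det[A_1A_2; A_1A_3] = 0.
This determinant is linear in m: (9)m + (351) = 0, so m = -39.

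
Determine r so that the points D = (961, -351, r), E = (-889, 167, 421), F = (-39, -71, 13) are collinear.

-467

Collinearity requires DE × DF = 0; each component is linear in r.
The x-component gives (-238)r + (-111146) = 0, so r = -467.
The remaining components then also vanish.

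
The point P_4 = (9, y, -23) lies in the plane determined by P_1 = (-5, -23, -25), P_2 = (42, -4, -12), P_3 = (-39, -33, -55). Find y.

-17

A normal to the plane is n = P_1P_2 × P_1P_3 = (-440, 968, 176).
P_4 lies in the plane iff n · P_1P_4 = 0.
This gives (968)y + (16456) = 0, so y = -17.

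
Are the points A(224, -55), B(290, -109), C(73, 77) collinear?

No

AB = (66, -54), AC = (-151, 132).
Twice the signed area of △ABC is (66)(132) − (-54)(-151) = 558.
The area is nonzero, so the three points are not collinear.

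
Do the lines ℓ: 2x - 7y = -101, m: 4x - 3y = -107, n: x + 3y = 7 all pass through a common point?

Lines aᵢx + bᵢy = cᵢ with pairwise distinct directions are concurrent exactly when det[aᵢ bᵢ cᵢ] = 0.
Here the determinant is 30.
Nonzero, so no common point exists.

No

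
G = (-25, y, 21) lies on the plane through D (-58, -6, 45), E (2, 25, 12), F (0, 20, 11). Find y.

0

The plane through D, E, F has equation −196x + 126y − 238z = -98.
Substituting G: (126)y + (-98) = -98, so y = 0.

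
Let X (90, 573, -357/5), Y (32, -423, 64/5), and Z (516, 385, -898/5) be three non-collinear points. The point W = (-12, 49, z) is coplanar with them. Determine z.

-34/5

A normal to the plane is n = XY × XZ = (617984/5, 147968/5, 435200).
W lies in the plane iff n · XW = 0.
This gives (435200)z + (2959360) = 0, so z = -34/5.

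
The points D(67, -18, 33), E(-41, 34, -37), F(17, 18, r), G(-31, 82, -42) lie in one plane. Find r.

Coplanarity ⇔ det[DE; DF; DG] = 0.
Expanding, this is linear in r: (5704)r + (11408) = 0.
So r = -2.

-2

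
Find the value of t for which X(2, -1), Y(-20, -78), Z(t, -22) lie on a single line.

Collinearity: (Z − X) must be parallel to (Y − X) = (-22, -77).
Cross-multiplying the components: (t − 2)·(-77) = (-21)·(-22).
Solving gives t = -4.

-4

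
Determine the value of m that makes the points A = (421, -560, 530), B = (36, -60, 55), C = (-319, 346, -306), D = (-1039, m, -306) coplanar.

Coplanarity ⇔ det[AB; AC; AD] = 0.
Expanding, this is linear in m: (29640)m + (-19147440) = 0.
So m = 646.

646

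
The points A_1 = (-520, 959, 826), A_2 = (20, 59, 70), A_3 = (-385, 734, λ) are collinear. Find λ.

637

Collinearity requires A_1A_2 × A_1A_3 = 0; each component is linear in λ.
The x-component gives (-900)λ + (573300) = 0, so λ = 637.
The remaining components then also vanish.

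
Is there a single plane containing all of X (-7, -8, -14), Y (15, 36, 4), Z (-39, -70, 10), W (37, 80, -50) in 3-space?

No

A normal to the plane through X, Y, Z is n = XY × XZ = (2172, -1104, 44).
The plane has equation n·P = -6988. For W: n·W = -10156.
-10156 ≠ -6988, so W is off the plane.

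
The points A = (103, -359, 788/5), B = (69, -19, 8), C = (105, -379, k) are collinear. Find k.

Collinearity requires AB × AC = 0; each component is linear in k.
The x-component gives (340)k + (-56576) = 0, so k = 832/5.
The remaining components then also vanish.

832/5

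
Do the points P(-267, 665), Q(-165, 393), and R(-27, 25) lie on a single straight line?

PQ = (102, -272), PR = (240, -640).
Twice the signed area of △PQR is (102)(-640) − (-272)(240) = 0.
The triangle is degenerate (zero area), so the points are collinear.

Yes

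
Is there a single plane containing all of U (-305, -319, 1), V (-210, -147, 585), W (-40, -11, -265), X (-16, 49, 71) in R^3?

With U as base: UV = (95, 172, 584), UW = (265, 308, -266), UX = (289, 368, 70).
UW × UX = (119448, -95424, 8508).
UV · (UW × UX) = -96696.
Since -96696 ≠ 0, the four points are not coplanar.

No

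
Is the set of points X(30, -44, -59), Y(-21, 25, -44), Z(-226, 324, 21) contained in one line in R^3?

XY = (-51, 69, 15), XZ = (-256, 368, 80).
XY × XZ = (0, 240, -1104).
The cross product is nonzero, so the points do not lie on one line.

No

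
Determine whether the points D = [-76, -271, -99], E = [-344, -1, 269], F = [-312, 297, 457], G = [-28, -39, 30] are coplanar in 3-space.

The four points are coplanar iff the 3×3 determinant with rows DE, DF, DG is zero.
Rows: (-268, 270, 368), (-236, 568, 556), (48, 232, 129).
Expanding along the first row: (-268)(-55720) − (270)(-57132) + (368)(-82016) = 176712.
Nonzero ⇒ not coplanar.

No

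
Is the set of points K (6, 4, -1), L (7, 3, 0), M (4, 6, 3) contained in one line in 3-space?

No

KL = (1, -1, 1), KM = (-2, 2, 4).
KL × KM = (-6, -6, 0).
The cross product is nonzero, so the points do not lie on one line.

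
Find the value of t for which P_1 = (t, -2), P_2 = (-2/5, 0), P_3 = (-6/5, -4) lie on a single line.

-4/5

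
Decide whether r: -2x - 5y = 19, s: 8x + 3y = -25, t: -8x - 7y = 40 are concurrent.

The three lines meet at one point iff the augmented coefficient matrix [aᵢ bᵢ cᵢ] has rank < 3, i.e. its determinant vanishes.
Here the determinant is 102.
Nonzero, so no common point exists.

No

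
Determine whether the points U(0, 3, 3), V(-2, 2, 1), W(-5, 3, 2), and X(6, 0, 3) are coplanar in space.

The four points are coplanar iff the 3×3 determinant with rows UV, UW, UX is zero.
Rows: (-2, -1, -2), (-5, 0, -1), (6, -3, 0).
Expanding along the first row: (-2)(-3) − (-1)(6) + (-2)(15) = -18.
Nonzero ⇒ not coplanar.

No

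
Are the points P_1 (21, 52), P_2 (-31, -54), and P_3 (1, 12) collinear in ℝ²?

P_1P_2 = (-52, -106), P_1P_3 = (-20, -40).
det[P_1P_2; P_1P_3] = (-52)(-40) − (-106)(-20) = -40.
The determinant is nonzero, so they are not collinear.

No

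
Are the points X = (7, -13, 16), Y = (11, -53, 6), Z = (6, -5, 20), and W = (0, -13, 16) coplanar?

With X as base: XY = (4, -40, -10), XZ = (-1, 8, 4), XW = (-7, 0, 0).
XZ × XW = (0, -28, 56).
XY · (XZ × XW) = 560.
Since 560 ≠ 0, the four points are not coplanar.

No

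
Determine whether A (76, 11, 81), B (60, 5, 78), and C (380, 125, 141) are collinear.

No

AB = (-16, -6, -3), AC = (304, 114, 60).
Comparing components 2 and 3: (-6)(60) − (-3)(114) = -18 ≠ 0, so AB and AC are not parallel and the points are not collinear.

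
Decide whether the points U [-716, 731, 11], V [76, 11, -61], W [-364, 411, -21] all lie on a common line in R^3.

Yes

UV = (792, -720, -72), UW = (352, -320, -32).
UV × UW = (0, 0, 0).
The cross product vanishes, so the three points are collinear.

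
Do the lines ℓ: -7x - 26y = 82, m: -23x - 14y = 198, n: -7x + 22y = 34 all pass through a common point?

The three lines meet at one point iff the augmented coefficient matrix [aᵢ bᵢ cᵢ] has rank < 3, i.e. its determinant vanishes.
Here the determinant is 0.
It vanishes, so the lines are concurrent at (-8, -1).

Yes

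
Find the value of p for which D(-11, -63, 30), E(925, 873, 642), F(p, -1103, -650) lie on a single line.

Direction DE = (936, 936, 612). From the y-coordinate of F, the parameter along the line is τ = (-1103 − (-63))/936 = -10/9.
Then p = (-11) + (-10/9)·(936) = -1051.

-1051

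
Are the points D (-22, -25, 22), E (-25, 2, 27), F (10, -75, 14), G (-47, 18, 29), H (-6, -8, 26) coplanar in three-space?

The plane through D, E, F has normal n = DE × DF = (34, 136, -714) and equation n·P = -19856.
Checking the remaining points: n·G = -19856, n·H = -19856.
All equal -19856, so all 5 points lie in one plane.

Yes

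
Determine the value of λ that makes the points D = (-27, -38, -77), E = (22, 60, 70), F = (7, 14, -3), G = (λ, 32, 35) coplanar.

Normal to plane DEF: n = (-392, 1372, -784); plane equation n·P = 18816.
Requiring n·G = 18816: (-392)λ + (16464) = 18816.
So λ = -6.

-6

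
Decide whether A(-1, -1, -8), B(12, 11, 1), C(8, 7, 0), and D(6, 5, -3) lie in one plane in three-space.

The four points are coplanar iff the 3×3 determinant with rows AB, AC, AD is zero.
Rows: (13, 12, 9), (9, 8, 8), (7, 6, 5).
Expanding along the first row: (13)(-8) − (12)(-11) + (9)(-2) = 10.
Nonzero ⇒ not coplanar.

No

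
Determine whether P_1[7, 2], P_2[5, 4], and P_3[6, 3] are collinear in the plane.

Yes

P_1P_2 = (-2, 2), P_1P_3 = (-1, 1).
det[P_1P_2; P_1P_3] = (-2)(1) − (2)(-1) = 0.
The determinant is zero, so the points are collinear.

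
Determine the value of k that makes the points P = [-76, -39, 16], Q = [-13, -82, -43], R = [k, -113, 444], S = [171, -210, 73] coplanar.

Coplanarity ⇔ det[PQ; PR; PS] = 0.
Expanding, this is linear in k: (12540)k + (-326040) = 0.
So k = 26.

26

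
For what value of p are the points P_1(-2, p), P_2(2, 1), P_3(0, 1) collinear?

Collinearity: (P_1 − P_2) must be parallel to (P_3 − P_2) = (-2, 0).
Cross-multiplying the components: (p − 1)·(-2) = (-4)·(0).
Solving gives p = 1.

1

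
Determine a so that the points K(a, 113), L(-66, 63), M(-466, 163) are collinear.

-266

The three points are collinear iff det[KL; KM] = 0.
This determinant is linear in a: (-100)a + (-26600) = 0, so a = -266.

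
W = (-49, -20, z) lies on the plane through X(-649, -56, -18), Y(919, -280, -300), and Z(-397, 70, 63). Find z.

-31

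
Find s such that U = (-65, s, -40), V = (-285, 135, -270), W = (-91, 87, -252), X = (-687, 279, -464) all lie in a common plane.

21

The points are coplanar iff UV · (UW × UX) = 0.
Expanding, this is linear in s: (-30400)s + (638400) = 0.
So s = 21.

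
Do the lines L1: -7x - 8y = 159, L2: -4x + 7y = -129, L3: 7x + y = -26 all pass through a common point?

The three lines meet at one point iff the augmented coefficient matrix [aᵢ bᵢ cᵢ] has rank < 3, i.e. its determinant vanishes.
Here the determinant is 0.
It vanishes, so the lines are concurrent at (-1, -19).

Yes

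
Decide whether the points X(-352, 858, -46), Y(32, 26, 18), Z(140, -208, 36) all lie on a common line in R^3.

XY = (384, -832, 64), XZ = (492, -1066, 82).
Each component of XZ is 41/32 times the corresponding component of XY, so XZ = 41/32·XY and the points are collinear.

Yes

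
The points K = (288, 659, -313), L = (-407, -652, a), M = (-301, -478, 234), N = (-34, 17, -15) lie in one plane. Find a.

Normal to plane KMN: n = (12348, -612, 12024); plane equation n·P = -610596.
Requiring n·L = -610596: (12024)a + (-4626612) = -610596.
So a = 334.

334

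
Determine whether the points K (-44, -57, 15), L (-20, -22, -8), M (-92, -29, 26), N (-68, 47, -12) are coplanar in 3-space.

No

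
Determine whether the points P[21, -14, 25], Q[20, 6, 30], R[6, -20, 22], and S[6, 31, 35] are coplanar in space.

With P as base: PQ = (-1, 20, 5), PR = (-15, -6, -3), PS = (-15, 45, 10).
PR × PS = (75, 195, -765).
PQ · (PR × PS) = 0.
The scalar triple product vanishes, so the four points are coplanar.

Yes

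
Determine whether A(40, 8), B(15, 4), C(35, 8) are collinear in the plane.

No

AB = (-25, -4), AC = (-5, 0).
Twice the signed area of △ABC is (-25)(0) − (-4)(-5) = -20.
The area is nonzero, so the three points are not collinear.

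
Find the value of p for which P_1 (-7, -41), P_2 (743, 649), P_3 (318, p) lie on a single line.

258

Collinearity: (P_3 − P_1) must be parallel to (P_2 − P_1) = (750, 690).
Cross-multiplying the components: (p − (-41))·(750) = (325)·(690).
Solving gives p = 258.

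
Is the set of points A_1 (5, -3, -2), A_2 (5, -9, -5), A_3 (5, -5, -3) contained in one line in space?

A_1A_2 = (0, -6, -3), A_1A_3 = (0, -2, -1).
Each component of A_1A_3 is 1/3 times the corresponding component of A_1A_2, so A_1A_3 = 1/3·A_1A_2 and the points are collinear.

Yes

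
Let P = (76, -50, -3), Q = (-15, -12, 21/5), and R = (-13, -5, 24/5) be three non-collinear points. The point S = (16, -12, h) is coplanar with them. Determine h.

3

Coplanarity requires PQ · (PR × PS) = 0.
PQ = (-91, 38, 36/5), PR = (-89, 45, 39/5); the triple product is linear in h with coefficient -713 and constant term 2139.
Setting it to zero: h = 3.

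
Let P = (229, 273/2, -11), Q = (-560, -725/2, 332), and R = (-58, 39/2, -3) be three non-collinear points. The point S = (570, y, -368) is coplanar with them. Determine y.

935/2

A normal to the plane is n = PQ × PR = (36139, -92129, -50900).
S lies in the plane iff n · PS = 0.
This gives (-92129)y + (86140615/2) = 0, so y = 935/2.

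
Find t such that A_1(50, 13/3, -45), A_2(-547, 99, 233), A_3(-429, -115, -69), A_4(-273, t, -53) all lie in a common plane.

-209/3

Normal to plane A_1A_2A_3: n = (92708/3, -147490, 349762/3); plane equation n·P = -4340420.
Requiring n·A_4 = -4340420: (-147490)t + (-43846670/3) = -4340420.
So t = -209/3.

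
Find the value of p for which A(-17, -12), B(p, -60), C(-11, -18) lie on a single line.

The three points are collinear iff det[AB; AC] = 0.
This determinant is linear in p: (-6)p + (186) = 0, so p = 31.

31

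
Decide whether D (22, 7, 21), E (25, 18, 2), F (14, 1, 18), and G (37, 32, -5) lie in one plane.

A normal to the plane through D, E, F is n = DE × DF = (-147, 161, 70).
The plane has equation n·P = -637. For G: n·G = -637.
Equal, so G lies in the plane and all four are coplanar.

Yes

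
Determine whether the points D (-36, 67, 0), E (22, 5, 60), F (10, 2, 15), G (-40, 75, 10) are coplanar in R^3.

No

The four points are coplanar iff the 3×3 determinant with rows DE, DF, DG is zero.
Rows: (58, -62, 60), (46, -65, 15), (-4, 8, 10).
Expanding along the first row: (58)(-770) − (-62)(520) + (60)(108) = -5940.
Nonzero ⇒ not coplanar.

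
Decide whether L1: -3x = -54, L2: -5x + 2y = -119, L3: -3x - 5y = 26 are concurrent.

The three lines meet at one point iff the augmented coefficient matrix [aᵢ bᵢ cᵢ] has rank < 3, i.e. its determinant vanishes.
Here the determinant is -45.
Nonzero, so no common point exists.

No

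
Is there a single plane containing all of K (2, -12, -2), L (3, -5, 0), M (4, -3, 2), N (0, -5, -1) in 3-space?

A normal to the plane through K, L, M is n = KL × KM = (10, 0, -5).
The plane has equation n·P = 30. For N: n·N = 5.
5 ≠ 30, so N is off the plane.

No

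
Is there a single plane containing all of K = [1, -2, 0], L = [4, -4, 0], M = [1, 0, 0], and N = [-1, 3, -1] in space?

A normal to the plane through K, L, M is n = KL × KM = (0, 0, 6).
The plane has equation n·P = 0. For N: n·N = -6.
-6 ≠ 0, so N is off the plane.

No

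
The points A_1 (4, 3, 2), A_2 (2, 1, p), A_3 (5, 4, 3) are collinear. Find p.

0

Collinearity requires A_1A_2 × A_1A_3 = 0; each component is linear in p.
The x-component gives (-1)p + (0) = 0, so p = 0.
The remaining components then also vanish.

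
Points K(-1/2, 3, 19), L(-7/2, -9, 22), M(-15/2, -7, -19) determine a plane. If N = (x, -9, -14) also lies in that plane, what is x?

-15/2

The plane through K, L, M has equation 486x − 135y − 54z = -1674.
Substituting N: (486)x + (1971) = -1674, so x = -15/2.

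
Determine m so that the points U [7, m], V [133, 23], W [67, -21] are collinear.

-61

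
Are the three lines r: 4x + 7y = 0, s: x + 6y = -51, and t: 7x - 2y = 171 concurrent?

Intersecting r and s: solving the 2×2 system gives (x, y) = (21, -12).
Substitute into t: (7)(21) + (-2)(-12) = 171.
This equals 171, so (21, -12) lies on all three lines and they are concurrent.

Yes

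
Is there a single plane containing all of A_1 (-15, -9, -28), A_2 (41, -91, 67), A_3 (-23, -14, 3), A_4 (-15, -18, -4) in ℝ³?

A normal to the plane through A_1, A_2, A_3 is n = A_1A_2 × A_1A_3 = (-2067, -2496, -936).
The plane has equation n·P = 79677. For A_4: n·A_4 = 79677.
Equal, so A_4 lies in the plane and all four are coplanar.

Yes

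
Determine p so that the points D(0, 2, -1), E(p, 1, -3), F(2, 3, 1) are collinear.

Direction DF = (2, 1, 2). From the y-coordinate of E, the parameter along the line is τ = (1 − 2)/1 = -1.
Then p = 0 + (-1)·(2) = -2.

-2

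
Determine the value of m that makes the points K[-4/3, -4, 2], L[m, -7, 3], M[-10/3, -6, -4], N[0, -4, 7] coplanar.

Coplanarity ⇔ det[KL; KM; KN] = 0.
Expanding, this is linear in m: (-10)m + (-50/3) = 0.
So m = -5/3.

-5/3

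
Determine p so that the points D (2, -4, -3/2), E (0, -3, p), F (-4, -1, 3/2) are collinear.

Direction DF = (-6, 3, 3). From the x-coordinate of E, the parameter along the line is τ = (0 − 2)/(-6) = 1/3.
Then p = (-3/2) + 1/3·(3) = -1/2.

-1/2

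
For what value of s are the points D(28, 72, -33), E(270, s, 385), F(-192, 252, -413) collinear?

Direction DF = (-220, 180, -380). From the x-coordinate of E, the parameter along the line is τ = (270 − 28)/(-220) = -11/10.
Then s = 72 + (-11/10)·(180) = -126.

-126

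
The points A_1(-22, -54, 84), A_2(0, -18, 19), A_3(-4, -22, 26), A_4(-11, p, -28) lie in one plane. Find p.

6

Normal to plane A_1A_2A_3: n = (-8, 106, 56); plane equation n·P = -844.
Requiring n·A_4 = -844: (106)p + (-1480) = -844.
So p = 6.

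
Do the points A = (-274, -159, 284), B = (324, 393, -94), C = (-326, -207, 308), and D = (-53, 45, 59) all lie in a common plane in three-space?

Yes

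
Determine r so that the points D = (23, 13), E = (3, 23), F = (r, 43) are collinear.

Collinearity: (F − D) must be parallel to (E − D) = (-20, 10).
Cross-multiplying the components: (r − 23)·(10) = (30)·(-20).
Solving gives r = -37.

-37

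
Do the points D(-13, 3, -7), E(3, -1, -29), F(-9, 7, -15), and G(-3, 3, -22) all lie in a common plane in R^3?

Yes

The four points are coplanar iff the 3×3 determinant with rows DE, DF, DG is zero.
Rows: (16, -4, -22), (4, 4, -8), (10, 0, -15).
Expanding along the first row: (16)(-60) − (-4)(20) + (-22)(-40) = 0.
Zero determinant ⇒ coplanar.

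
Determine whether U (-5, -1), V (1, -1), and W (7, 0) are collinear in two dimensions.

UV = (6, 0), UW = (12, 1).
det[UV; UW] = (6)(1) − (0)(12) = 6.
The determinant is nonzero, so they are not collinear.

No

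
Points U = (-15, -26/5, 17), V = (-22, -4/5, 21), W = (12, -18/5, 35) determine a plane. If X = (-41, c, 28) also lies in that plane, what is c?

9

Coplanarity requires UV · (UW × UX) = 0.
UV = (-7, 22/5, 4), UW = (27, 8/5, 18); the triple product is linear in c with coefficient 234 and constant term -2106.
Setting it to zero: c = 9.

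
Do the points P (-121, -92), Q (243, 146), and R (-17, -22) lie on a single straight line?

No

PQ = (364, 238), PR = (104, 70).
det[PQ; PR] = (364)(70) − (238)(104) = 728.
The determinant is nonzero, so they are not collinear.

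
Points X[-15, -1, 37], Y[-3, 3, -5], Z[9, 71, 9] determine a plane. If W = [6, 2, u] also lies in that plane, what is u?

The plane through X, Y, Z has equation 2912x − 672y + 768z = -14592.
Substituting W: (768)u + (16128) = -14592, so u = -40.

-40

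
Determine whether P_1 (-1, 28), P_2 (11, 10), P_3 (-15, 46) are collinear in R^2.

P_1P_2 = (12, -18), P_1P_3 = (-14, 18).
If collinear, P_1P_3 would be a scalar multiple of P_1P_2. But (12)·(18) ≠ (-18)·(-14) (difference -36), so they are not parallel; the points are not collinear.

No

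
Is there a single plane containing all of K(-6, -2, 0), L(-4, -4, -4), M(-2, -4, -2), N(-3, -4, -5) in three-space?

No

With K as base: KL = (2, -2, -4), KM = (4, -2, -2), KN = (3, -2, -5).
KM × KN = (6, 14, -2).
KL · (KM × KN) = -8.
Since -8 ≠ 0, the four points are not coplanar.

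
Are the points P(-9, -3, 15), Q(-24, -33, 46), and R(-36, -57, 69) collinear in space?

No

PQ = (-15, -30, 31), PR = (-27, -54, 54).
PQ × PR = (54, -27, 0).
The cross product is nonzero, so the points do not lie on one line.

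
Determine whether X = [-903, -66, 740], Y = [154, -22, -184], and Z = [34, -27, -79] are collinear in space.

XY = (1057, 44, -924), XZ = (937, 39, -819).
XY × XZ = (0, -105, -5).
The cross product is nonzero, so the points do not lie on one line.

No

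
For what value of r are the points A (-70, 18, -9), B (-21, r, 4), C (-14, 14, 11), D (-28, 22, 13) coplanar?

10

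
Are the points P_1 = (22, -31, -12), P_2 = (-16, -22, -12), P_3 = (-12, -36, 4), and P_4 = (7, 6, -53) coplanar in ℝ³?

Yes

A normal to the plane through P_1, P_2, P_3 is n = P_1P_2 × P_1P_3 = (144, 608, 496).
The plane has equation n·P = -21632. For P_4: n·P_4 = -21632.
Equal, so P_4 lies in the plane and all four are coplanar.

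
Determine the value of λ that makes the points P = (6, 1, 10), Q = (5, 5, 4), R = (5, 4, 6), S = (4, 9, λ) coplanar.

-2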